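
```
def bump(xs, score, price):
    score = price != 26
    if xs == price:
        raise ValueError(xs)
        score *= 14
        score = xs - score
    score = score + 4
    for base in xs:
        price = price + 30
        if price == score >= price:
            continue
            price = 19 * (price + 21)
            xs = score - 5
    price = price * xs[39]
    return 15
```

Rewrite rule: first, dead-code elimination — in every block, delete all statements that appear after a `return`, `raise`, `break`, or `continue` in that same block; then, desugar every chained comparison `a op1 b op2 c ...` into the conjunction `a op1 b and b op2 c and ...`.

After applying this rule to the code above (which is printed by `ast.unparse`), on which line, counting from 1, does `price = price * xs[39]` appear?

Transformed code:
def bump(xs, score, price):
    score = price != 26
    if xs == price:
        raise ValueError(xs)
    score = score + 4
    for base in xs:
        price = price + 30
        if price == score and score >= price:
            continue
    price = price * xs[39]
    return 15

10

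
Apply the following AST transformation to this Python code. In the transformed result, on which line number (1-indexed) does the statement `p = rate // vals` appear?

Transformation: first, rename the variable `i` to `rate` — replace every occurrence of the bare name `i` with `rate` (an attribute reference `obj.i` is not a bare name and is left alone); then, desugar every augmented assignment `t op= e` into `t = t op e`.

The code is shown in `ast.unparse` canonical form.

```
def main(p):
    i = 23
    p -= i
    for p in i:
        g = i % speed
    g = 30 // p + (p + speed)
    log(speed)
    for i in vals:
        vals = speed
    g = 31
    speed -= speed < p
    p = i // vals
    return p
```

Transformed code:
def main(p):
    rate = 23
    p = p - rate
    for p in rate:
        g = rate % speed
    g = 30 // p + (p + speed)
    log(speed)
    for rate in vals:
        vals = speed
    g = 31
    speed = speed - (speed < p)
    p = rate // vals
    return p

12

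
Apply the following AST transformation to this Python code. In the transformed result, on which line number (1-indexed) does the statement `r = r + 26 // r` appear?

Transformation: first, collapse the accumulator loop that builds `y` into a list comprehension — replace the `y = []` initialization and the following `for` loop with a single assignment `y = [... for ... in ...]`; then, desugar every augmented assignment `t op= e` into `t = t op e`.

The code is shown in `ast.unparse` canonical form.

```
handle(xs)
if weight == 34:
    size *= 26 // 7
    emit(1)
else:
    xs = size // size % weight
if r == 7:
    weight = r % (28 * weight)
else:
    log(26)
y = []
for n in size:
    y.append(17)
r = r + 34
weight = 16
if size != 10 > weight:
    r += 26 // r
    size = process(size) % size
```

Transformed code:
handle(xs)
if weight == 34:
    size = size * (26 // 7)
    emit(1)
else:
    xs = size // size % weight
if r == 7:
    weight = r % (28 * weight)
else:
    log(26)
y = [17 for n in size]
r = r + 34
weight = 16
if size != 10 > weight:
    r = r + 26 // r
    size = process(size) % size

15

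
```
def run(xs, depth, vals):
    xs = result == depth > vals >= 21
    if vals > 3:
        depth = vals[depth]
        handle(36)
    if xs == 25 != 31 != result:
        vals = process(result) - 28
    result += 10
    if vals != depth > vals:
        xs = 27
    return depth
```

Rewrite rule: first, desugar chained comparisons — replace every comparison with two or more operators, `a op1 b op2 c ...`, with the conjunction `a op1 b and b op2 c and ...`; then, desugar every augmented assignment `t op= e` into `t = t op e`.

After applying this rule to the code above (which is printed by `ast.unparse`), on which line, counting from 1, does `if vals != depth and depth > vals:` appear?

Transformed code:
def run(xs, depth, vals):
    xs = result == depth and depth > vals and (vals >= 21)
    if vals > 3:
        depth = vals[depth]
        handle(36)
    if xs == 25 and 25 != 31 and (31 != result):
        vals = process(result) - 28
    result = result + 10
    if vals != depth and depth > vals:
        xs = 27
    return depth

9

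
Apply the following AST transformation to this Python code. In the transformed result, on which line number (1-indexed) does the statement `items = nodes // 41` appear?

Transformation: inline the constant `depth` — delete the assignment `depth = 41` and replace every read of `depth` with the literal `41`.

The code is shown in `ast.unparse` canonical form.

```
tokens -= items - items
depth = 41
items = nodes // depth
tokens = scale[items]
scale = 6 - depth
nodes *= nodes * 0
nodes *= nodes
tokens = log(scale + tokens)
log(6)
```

Transformed code:
tokens -= items - items
items = nodes // 41
tokens = scale[items]
scale = 6 - 41
nodes *= nodes * 0
nodes *= nodes
tokens = log(scale + tokens)
log(6)

2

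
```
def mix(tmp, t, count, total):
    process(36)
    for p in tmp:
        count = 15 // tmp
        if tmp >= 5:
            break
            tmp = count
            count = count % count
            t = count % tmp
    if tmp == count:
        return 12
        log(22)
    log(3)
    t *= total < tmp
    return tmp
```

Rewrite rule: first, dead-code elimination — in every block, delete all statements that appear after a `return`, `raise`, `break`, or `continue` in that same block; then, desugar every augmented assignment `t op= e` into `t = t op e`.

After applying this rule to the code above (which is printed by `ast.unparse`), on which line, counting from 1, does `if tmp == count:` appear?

Transformed code:
def mix(tmp, t, count, total):
    process(36)
    for p in tmp:
        count = 15 // tmp
        if tmp >= 5:
            break
    if tmp == count:
        return 12
    log(3)
    t = t * (total < tmp)
    return tmp

7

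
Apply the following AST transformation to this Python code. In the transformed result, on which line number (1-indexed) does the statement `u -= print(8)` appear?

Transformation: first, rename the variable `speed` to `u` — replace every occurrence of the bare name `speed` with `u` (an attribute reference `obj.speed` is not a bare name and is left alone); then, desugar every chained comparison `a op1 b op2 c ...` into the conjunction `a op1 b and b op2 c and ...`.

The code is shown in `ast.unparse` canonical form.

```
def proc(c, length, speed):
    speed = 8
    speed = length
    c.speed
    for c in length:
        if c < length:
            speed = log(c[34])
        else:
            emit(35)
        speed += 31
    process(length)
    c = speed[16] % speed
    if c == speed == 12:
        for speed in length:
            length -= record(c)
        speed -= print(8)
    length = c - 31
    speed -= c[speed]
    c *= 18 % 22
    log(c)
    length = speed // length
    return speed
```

16

Transformed code:
def proc(c, length, u):
    u = 8
    u = length
    c.speed
    for c in length:
        if c < length:
            u = log(c[34])
        else:
            emit(35)
        u += 31
    process(length)
    c = u[16] % u
    if c == u and u == 12:
        for u in length:
            length -= record(c)
        u -= print(8)
    length = c - 31
    u -= c[u]
    c *= 18 % 22
    log(c)
    length = u // length
    return u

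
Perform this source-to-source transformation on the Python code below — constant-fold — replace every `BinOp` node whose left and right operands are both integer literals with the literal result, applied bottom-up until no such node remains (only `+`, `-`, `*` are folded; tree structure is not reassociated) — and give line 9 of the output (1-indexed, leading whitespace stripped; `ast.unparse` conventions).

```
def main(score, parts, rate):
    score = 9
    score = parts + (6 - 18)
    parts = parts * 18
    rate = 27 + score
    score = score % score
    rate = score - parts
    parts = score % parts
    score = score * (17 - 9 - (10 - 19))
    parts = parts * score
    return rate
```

score = score * 17

Transformed code:
def main(score, parts, rate):
    score = 9
    score = parts + -12
    parts = parts * 18
    rate = 27 + score
    score = score % score
    rate = score - parts
    parts = score % parts
    score = score * 17
    parts = parts * score
    return rate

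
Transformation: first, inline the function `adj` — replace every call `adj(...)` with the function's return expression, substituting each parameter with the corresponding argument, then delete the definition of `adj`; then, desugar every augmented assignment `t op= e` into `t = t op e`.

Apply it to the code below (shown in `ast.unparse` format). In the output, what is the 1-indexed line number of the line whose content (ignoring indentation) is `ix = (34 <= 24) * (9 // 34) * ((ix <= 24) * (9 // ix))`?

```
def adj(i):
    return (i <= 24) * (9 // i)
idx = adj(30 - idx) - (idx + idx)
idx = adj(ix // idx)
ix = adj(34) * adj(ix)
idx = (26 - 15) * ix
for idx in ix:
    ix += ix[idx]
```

Transformed code:
idx = (30 - idx <= 24) * (9 // (30 - idx)) - (idx + idx)
idx = (ix // idx <= 24) * (9 // (ix // idx))
ix = (34 <= 24) * (9 // 34) * ((ix <= 24) * (9 // ix))
idx = (26 - 15) * ix
for idx in ix:
    ix = ix + ix[idx]

3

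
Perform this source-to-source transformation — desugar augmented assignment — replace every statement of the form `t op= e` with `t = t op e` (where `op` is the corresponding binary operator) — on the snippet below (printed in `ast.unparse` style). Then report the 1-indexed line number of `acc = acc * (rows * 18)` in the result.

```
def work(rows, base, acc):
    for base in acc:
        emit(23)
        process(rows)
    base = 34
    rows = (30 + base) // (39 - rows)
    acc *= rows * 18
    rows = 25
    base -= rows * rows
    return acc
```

7

Transformed code:
def work(rows, base, acc):
    for base in acc:
        emit(23)
        process(rows)
    base = 34
    rows = (30 + base) // (39 - rows)
    acc = acc * (rows * 18)
    rows = 25
    base = base - rows * rows
    return acc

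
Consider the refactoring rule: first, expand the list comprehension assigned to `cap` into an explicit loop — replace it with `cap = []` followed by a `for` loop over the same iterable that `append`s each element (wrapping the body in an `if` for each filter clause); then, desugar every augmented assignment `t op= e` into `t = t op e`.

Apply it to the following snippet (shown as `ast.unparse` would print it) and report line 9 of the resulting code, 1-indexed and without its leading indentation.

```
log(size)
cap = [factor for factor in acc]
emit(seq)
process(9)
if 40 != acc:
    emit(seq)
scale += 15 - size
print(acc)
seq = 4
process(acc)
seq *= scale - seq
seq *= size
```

Transformed code:
log(size)
cap = []
for factor in acc:
    cap.append(factor)
emit(seq)
process(9)
if 40 != acc:
    emit(seq)
scale = scale + (15 - size)
print(acc)
seq = 4
process(acc)
seq = seq * (scale - seq)
seq = seq * size

scale = scale + (15 - size)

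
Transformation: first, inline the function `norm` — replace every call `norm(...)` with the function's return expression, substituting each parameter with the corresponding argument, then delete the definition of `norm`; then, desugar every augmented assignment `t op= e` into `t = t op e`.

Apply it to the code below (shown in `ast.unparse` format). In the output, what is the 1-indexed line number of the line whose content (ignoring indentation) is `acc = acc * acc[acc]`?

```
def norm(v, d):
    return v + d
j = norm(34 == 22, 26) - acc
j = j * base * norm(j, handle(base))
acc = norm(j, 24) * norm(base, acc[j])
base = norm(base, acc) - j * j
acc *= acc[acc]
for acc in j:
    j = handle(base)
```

5

Transformed code:
j = (34 == 22) + 26 - acc
j = j * base * (j + handle(base))
acc = (j + 24) * (base + acc[j])
base = base + acc - j * j
acc = acc * acc[acc]
for acc in j:
    j = handle(base)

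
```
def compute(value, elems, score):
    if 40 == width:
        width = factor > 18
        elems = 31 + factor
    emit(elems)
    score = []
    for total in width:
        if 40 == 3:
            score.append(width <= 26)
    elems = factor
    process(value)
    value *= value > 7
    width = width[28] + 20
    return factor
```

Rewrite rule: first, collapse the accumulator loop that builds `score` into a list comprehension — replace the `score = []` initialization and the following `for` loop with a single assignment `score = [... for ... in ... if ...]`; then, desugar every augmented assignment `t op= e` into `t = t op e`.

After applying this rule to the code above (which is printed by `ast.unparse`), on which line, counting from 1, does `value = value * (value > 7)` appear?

Transformed code:
def compute(value, elems, score):
    if 40 == width:
        width = factor > 18
        elems = 31 + factor
    emit(elems)
    score = [width <= 26 for total in width if 40 == 3]
    elems = factor
    process(value)
    value = value * (value > 7)
    width = width[28] + 20
    return factor

9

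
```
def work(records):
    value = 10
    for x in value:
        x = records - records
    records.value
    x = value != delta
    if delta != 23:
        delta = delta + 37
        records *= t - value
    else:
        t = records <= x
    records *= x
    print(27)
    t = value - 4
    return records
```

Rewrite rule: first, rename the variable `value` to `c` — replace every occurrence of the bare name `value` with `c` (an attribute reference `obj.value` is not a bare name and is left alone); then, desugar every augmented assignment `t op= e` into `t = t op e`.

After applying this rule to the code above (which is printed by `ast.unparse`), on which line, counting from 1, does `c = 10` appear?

Transformed code:
def work(records):
    c = 10
    for x in c:
        x = records - records
    records.value
    x = c != delta
    if delta != 23:
        delta = delta + 37
        records = records * (t - c)
    else:
        t = records <= x
    records = records * x
    print(27)
    t = c - 4
    return records

2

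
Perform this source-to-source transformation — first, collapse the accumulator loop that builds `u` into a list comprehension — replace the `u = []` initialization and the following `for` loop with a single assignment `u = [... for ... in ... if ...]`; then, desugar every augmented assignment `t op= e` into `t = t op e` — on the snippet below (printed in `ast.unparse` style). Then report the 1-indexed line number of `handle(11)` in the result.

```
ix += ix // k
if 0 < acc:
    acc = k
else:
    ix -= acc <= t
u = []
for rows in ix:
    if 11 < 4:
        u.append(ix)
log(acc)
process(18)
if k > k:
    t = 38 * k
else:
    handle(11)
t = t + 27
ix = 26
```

Transformed code:
ix = ix + ix // k
if 0 < acc:
    acc = k
else:
    ix = ix - (acc <= t)
u = [ix for rows in ix if 11 < 4]
log(acc)
process(18)
if k > k:
    t = 38 * k
else:
    handle(11)
t = t + 27
ix = 26

12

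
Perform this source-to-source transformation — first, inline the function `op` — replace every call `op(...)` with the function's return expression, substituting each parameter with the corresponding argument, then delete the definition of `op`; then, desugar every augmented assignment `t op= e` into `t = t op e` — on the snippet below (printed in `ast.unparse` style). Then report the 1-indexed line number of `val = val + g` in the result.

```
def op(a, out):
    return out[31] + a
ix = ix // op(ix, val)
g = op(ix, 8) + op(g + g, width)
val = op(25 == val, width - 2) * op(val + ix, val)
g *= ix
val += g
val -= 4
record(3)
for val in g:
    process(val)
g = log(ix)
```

Transformed code:
ix = ix // (val[31] + ix)
g = 8[31] + ix + (width[31] + (g + g))
val = ((width - 2)[31] + (25 == val)) * (val[31] + (val + ix))
g = g * ix
val = val + g
val = val - 4
record(3)
for val in g:
    process(val)
g = log(ix)

5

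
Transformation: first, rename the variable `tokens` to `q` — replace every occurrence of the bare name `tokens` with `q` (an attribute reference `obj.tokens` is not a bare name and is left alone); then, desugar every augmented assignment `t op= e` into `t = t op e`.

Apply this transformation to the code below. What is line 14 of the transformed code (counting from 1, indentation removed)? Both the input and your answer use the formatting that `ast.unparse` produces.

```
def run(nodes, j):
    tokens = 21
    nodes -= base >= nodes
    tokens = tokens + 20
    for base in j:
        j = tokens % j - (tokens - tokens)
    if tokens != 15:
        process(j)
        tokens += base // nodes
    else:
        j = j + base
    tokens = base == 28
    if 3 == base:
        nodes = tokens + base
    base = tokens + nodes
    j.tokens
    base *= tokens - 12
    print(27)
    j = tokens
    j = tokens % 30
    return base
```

nodes = q + base

Transformed code:
def run(nodes, j):
    q = 21
    nodes = nodes - (base >= nodes)
    q = q + 20
    for base in j:
        j = q % j - (q - q)
    if q != 15:
        process(j)
        q = q + base // nodes
    else:
        j = j + base
    q = base == 28
    if 3 == base:
        nodes = q + base
    base = q + nodes
    j.tokens
    base = base * (q - 12)
    print(27)
    j = q
    j = q % 30
    return base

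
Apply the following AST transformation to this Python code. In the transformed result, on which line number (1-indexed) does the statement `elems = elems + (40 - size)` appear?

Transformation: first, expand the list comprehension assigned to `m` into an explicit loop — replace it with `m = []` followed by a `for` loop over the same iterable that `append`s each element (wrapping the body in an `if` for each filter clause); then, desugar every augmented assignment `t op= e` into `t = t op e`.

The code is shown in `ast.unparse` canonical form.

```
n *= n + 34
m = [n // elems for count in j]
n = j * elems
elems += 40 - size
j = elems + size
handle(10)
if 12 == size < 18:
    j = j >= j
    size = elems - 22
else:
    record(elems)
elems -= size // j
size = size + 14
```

Transformed code:
n = n * (n + 34)
m = []
for count in j:
    m.append(n // elems)
n = j * elems
elems = elems + (40 - size)
j = elems + size
handle(10)
if 12 == size < 18:
    j = j >= j
    size = elems - 22
else:
    record(elems)
elems = elems - size // j
size = size + 14

6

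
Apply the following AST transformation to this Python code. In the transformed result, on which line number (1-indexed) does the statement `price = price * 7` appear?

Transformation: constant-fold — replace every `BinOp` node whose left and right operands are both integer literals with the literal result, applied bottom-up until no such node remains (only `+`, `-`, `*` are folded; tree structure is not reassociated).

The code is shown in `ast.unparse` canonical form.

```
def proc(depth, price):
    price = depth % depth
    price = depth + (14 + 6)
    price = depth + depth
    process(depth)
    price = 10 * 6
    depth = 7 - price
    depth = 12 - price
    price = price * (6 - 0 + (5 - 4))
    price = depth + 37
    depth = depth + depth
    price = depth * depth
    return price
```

Transformed code:
def proc(depth, price):
    price = depth % depth
    price = depth + 20
    price = depth + depth
    process(depth)
    price = 60
    depth = 7 - price
    depth = 12 - price
    price = price * 7
    price = depth + 37
    depth = depth + depth
    price = depth * depth
    return price

9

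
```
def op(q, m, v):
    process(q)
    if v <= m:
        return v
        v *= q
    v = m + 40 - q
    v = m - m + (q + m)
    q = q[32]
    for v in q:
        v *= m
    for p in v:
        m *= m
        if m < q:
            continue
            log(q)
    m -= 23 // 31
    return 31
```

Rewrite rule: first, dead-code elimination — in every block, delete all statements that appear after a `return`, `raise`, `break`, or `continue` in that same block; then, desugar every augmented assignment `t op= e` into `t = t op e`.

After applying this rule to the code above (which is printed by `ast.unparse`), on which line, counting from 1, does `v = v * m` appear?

Transformed code:
def op(q, m, v):
    process(q)
    if v <= m:
        return v
    v = m + 40 - q
    v = m - m + (q + m)
    q = q[32]
    for v in q:
        v = v * m
    for p in v:
        m = m * m
        if m < q:
            continue
    m = m - 23 // 31
    return 31

9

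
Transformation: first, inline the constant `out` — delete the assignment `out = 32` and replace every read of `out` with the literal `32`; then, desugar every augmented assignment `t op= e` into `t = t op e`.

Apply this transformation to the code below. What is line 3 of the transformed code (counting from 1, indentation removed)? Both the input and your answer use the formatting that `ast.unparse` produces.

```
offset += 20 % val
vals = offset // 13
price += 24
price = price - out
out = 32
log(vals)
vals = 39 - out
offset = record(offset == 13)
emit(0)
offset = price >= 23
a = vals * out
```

price = price + 24

Transformed code:
offset = offset + 20 % val
vals = offset // 13
price = price + 24
price = price - 32
log(vals)
vals = 39 - 32
offset = record(offset == 13)
emit(0)
offset = price >= 23
a = vals * 32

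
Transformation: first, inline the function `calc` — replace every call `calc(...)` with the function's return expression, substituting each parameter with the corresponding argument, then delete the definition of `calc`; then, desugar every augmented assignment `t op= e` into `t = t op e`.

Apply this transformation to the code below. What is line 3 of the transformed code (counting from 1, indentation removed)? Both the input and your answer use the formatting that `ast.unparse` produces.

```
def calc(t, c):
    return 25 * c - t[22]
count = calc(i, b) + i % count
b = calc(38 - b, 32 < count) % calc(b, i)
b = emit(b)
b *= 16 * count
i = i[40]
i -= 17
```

b = emit(b)

Transformed code:
count = 25 * b - i[22] + i % count
b = (25 * (32 < count) - (38 - b)[22]) % (25 * i - b[22])
b = emit(b)
b = b * (16 * count)
i = i[40]
i = i - 17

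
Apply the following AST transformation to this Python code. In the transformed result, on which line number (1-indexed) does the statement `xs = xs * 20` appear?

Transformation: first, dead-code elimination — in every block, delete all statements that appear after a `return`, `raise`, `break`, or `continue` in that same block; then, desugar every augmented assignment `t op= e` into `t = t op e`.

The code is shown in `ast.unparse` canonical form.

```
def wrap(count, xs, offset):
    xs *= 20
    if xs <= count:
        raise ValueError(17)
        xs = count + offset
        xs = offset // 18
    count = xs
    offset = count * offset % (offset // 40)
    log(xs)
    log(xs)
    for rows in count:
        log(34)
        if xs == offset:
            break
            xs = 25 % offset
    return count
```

Transformed code:
def wrap(count, xs, offset):
    xs = xs * 20
    if xs <= count:
        raise ValueError(17)
    count = xs
    offset = count * offset % (offset // 40)
    log(xs)
    log(xs)
    for rows in count:
        log(34)
        if xs == offset:
            break
    return count

2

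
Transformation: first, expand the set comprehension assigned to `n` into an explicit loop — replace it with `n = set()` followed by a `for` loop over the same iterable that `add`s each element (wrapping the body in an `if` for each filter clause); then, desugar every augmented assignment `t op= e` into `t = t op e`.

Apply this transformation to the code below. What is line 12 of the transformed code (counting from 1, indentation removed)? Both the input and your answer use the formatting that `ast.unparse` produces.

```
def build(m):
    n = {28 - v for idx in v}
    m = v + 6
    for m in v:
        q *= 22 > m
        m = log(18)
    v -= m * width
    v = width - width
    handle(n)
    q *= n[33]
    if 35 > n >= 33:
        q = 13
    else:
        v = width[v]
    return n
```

q = q * n[33]

Transformed code:
def build(m):
    n = set()
    for idx in v:
        n.add(28 - v)
    m = v + 6
    for m in v:
        q = q * (22 > m)
        m = log(18)
    v = v - m * width
    v = width - width
    handle(n)
    q = q * n[33]
    if 35 > n >= 33:
        q = 13
    else:
        v = width[v]
    return n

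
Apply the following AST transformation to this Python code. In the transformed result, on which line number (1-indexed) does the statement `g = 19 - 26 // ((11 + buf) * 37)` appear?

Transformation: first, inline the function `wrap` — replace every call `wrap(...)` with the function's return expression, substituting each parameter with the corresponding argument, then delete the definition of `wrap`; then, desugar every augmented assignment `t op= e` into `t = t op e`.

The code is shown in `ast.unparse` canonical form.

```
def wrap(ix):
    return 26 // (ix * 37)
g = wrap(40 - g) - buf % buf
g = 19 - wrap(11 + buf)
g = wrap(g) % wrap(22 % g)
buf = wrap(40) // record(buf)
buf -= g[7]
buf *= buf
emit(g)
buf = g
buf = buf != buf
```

Transformed code:
g = 26 // ((40 - g) * 37) - buf % buf
g = 19 - 26 // ((11 + buf) * 37)
g = 26 // (g * 37) % (26 // (22 % g * 37))
buf = 26 // (40 * 37) // record(buf)
buf = buf - g[7]
buf = buf * buf
emit(g)
buf = g
buf = buf != buf

2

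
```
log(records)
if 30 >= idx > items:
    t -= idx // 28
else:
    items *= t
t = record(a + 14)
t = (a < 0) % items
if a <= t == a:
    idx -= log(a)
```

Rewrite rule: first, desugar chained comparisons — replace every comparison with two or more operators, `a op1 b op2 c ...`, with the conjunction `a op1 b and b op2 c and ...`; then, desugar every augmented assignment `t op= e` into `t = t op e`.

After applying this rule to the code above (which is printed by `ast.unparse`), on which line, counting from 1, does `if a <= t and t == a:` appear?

Transformed code:
log(records)
if 30 >= idx and idx > items:
    t = t - idx // 28
else:
    items = items * t
t = record(a + 14)
t = (a < 0) % items
if a <= t and t == a:
    idx = idx - log(a)

8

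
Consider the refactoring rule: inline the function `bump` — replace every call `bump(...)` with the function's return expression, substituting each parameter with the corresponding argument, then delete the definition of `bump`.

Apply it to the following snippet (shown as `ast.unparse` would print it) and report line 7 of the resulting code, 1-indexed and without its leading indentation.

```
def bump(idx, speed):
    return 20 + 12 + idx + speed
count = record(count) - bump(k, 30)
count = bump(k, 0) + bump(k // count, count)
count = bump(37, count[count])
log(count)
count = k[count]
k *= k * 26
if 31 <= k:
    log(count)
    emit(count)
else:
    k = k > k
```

if 31 <= k:

Transformed code:
count = record(count) - (20 + 12 + k + 30)
count = 20 + 12 + k + 0 + (20 + 12 + k // count + count)
count = 20 + 12 + 37 + count[count]
log(count)
count = k[count]
k *= k * 26
if 31 <= k:
    log(count)
    emit(count)
else:
    k = k > k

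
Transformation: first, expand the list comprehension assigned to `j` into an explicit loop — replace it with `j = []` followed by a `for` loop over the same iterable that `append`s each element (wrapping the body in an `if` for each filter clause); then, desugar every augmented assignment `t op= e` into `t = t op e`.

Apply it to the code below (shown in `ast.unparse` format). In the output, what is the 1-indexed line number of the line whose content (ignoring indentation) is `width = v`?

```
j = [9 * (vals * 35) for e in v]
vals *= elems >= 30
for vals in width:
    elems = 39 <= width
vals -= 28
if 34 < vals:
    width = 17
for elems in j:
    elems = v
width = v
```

12

Transformed code:
j = []
for e in v:
    j.append(9 * (vals * 35))
vals = vals * (elems >= 30)
for vals in width:
    elems = 39 <= width
vals = vals - 28
if 34 < vals:
    width = 17
for elems in j:
    elems = v
width = v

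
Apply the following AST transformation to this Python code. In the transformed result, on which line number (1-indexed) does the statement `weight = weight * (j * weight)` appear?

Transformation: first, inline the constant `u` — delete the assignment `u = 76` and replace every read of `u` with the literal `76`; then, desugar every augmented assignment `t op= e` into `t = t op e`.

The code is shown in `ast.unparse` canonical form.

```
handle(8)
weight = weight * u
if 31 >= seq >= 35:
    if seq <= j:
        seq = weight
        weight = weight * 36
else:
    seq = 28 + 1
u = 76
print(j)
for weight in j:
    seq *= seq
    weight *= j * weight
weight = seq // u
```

12

Transformed code:
handle(8)
weight = weight * 76
if 31 >= seq >= 35:
    if seq <= j:
        seq = weight
        weight = weight * 36
else:
    seq = 28 + 1
print(j)
for weight in j:
    seq = seq * seq
    weight = weight * (j * weight)
weight = seq // 76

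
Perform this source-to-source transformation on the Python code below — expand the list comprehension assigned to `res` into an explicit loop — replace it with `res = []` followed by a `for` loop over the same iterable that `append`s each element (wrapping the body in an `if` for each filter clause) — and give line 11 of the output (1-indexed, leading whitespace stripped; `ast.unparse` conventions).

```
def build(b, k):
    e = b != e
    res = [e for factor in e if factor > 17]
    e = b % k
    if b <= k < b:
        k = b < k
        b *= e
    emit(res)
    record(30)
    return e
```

Transformed code:
def build(b, k):
    e = b != e
    res = []
    for factor in e:
        if factor > 17:
            res.append(e)
    e = b % k
    if b <= k < b:
        k = b < k
        b *= e
    emit(res)
    record(30)
    return e

emit(res)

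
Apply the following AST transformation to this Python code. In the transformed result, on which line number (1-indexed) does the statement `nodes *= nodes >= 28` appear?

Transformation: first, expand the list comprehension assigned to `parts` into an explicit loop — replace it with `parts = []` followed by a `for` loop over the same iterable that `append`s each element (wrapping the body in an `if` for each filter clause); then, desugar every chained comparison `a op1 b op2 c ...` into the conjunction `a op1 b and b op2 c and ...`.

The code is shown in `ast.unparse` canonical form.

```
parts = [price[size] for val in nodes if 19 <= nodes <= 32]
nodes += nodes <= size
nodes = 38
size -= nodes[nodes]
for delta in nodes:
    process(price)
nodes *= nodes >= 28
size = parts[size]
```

Transformed code:
parts = []
for val in nodes:
    if 19 <= nodes and nodes <= 32:
        parts.append(price[size])
nodes += nodes <= size
nodes = 38
size -= nodes[nodes]
for delta in nodes:
    process(price)
nodes *= nodes >= 28
size = parts[size]

10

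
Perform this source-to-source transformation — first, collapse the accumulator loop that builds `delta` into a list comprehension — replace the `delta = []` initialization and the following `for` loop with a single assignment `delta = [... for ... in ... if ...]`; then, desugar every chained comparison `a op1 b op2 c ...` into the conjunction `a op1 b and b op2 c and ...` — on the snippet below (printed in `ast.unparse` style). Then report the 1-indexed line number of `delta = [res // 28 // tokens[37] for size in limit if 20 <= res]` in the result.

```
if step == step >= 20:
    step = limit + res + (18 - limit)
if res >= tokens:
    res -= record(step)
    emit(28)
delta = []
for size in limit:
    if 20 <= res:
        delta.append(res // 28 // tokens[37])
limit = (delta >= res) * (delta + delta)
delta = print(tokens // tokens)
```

Transformed code:
if step == step and step >= 20:
    step = limit + res + (18 - limit)
if res >= tokens:
    res -= record(step)
    emit(28)
delta = [res // 28 // tokens[37] for size in limit if 20 <= res]
limit = (delta >= res) * (delta + delta)
delta = print(tokens // tokens)

6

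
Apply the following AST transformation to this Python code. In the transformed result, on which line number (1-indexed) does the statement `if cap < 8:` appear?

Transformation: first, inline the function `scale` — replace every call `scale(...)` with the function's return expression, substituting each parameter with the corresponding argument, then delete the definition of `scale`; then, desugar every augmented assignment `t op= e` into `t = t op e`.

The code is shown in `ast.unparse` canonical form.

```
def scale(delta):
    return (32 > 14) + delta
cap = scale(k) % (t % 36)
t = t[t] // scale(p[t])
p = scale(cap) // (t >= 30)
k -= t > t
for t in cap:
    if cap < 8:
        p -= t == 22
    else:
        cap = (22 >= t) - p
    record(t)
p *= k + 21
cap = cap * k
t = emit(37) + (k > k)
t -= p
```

6

Transformed code:
cap = ((32 > 14) + k) % (t % 36)
t = t[t] // ((32 > 14) + p[t])
p = ((32 > 14) + cap) // (t >= 30)
k = k - (t > t)
for t in cap:
    if cap < 8:
        p = p - (t == 22)
    else:
        cap = (22 >= t) - p
    record(t)
p = p * (k + 21)
cap = cap * k
t = emit(37) + (k > k)
t = t - p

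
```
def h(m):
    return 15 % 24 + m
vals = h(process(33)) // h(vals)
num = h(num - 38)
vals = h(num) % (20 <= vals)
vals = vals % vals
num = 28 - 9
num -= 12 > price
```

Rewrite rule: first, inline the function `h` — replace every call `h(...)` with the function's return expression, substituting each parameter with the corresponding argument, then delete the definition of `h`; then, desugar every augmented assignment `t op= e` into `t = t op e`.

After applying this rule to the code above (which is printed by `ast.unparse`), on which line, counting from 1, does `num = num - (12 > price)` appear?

6

Transformed code:
vals = (15 % 24 + process(33)) // (15 % 24 + vals)
num = 15 % 24 + (num - 38)
vals = (15 % 24 + num) % (20 <= vals)
vals = vals % vals
num = 28 - 9
num = num - (12 > price)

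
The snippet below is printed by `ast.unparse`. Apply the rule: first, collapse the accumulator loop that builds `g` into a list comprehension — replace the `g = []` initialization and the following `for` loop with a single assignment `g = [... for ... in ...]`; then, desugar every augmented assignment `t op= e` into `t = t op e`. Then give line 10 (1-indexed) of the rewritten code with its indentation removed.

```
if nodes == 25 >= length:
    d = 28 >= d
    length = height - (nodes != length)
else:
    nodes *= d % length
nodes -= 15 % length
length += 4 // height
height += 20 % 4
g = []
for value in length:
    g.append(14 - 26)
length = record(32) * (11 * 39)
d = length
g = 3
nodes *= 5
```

Transformed code:
if nodes == 25 >= length:
    d = 28 >= d
    length = height - (nodes != length)
else:
    nodes = nodes * (d % length)
nodes = nodes - 15 % length
length = length + 4 // height
height = height + 20 % 4
g = [14 - 26 for value in length]
length = record(32) * (11 * 39)
d = length
g = 3
nodes = nodes * 5

length = record(32) * (11 * 39)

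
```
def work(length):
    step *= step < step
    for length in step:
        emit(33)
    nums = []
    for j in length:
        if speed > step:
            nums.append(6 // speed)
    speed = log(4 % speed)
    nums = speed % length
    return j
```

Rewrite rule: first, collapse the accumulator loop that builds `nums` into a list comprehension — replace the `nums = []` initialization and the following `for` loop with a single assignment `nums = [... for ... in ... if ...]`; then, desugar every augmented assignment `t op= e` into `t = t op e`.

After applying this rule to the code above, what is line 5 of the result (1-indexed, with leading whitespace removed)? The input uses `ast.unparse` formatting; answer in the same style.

Transformed code:
def work(length):
    step = step * (step < step)
    for length in step:
        emit(33)
    nums = [6 // speed for j in length if speed > step]
    speed = log(4 % speed)
    nums = speed % length
    return j

nums = [6 // speed for j in length if speed > step]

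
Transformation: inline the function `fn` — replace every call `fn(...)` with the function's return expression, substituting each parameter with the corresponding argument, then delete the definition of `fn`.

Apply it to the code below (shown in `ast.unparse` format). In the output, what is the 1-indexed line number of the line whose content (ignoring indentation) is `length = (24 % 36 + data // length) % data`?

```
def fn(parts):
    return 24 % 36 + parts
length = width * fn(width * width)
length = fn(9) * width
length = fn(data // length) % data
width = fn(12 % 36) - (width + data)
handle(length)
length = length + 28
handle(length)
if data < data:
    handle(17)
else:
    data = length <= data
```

Transformed code:
length = width * (24 % 36 + width * width)
length = (24 % 36 + 9) * width
length = (24 % 36 + data // length) % data
width = 24 % 36 + 12 % 36 - (width + data)
handle(length)
length = length + 28
handle(length)
if data < data:
    handle(17)
else:
    data = length <= data

3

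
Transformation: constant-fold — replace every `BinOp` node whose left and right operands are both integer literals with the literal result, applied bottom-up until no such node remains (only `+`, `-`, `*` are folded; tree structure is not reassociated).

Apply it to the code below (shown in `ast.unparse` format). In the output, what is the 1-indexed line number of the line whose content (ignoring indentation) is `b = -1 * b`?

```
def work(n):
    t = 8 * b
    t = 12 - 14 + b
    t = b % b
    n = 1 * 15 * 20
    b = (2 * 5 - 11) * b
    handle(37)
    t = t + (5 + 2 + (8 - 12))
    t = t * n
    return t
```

Transformed code:
def work(n):
    t = 8 * b
    t = -2 + b
    t = b % b
    n = 300
    b = -1 * b
    handle(37)
    t = t + 3
    t = t * n
    return t

6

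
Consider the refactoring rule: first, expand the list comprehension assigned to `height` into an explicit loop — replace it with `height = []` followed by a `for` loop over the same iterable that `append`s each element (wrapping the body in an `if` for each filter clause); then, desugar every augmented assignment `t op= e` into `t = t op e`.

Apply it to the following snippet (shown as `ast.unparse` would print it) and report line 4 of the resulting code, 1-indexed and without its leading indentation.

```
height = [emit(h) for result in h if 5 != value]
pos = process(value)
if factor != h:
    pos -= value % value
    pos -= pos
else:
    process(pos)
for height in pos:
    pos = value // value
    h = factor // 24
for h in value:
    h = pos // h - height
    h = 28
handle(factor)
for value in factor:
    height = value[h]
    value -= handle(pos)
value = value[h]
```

height.append(emit(h))

Transformed code:
height = []
for result in h:
    if 5 != value:
        height.append(emit(h))
pos = process(value)
if factor != h:
    pos = pos - value % value
    pos = pos - pos
else:
    process(pos)
for height in pos:
    pos = value // value
    h = factor // 24
for h in value:
    h = pos // h - height
    h = 28
handle(factor)
for value in factor:
    height = value[h]
    value = value - handle(pos)
value = value[h]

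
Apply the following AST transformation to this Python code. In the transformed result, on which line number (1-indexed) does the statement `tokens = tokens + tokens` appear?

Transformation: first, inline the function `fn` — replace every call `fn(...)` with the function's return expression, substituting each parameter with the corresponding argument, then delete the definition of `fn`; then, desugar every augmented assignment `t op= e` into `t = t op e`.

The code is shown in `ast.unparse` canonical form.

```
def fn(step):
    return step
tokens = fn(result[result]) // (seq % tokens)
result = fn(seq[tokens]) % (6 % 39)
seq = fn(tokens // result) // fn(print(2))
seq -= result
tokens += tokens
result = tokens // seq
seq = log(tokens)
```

5

Transformed code:
tokens = result[result] // (seq % tokens)
result = seq[tokens] % (6 % 39)
seq = tokens // result // print(2)
seq = seq - result
tokens = tokens + tokens
result = tokens // seq
seq = log(tokens)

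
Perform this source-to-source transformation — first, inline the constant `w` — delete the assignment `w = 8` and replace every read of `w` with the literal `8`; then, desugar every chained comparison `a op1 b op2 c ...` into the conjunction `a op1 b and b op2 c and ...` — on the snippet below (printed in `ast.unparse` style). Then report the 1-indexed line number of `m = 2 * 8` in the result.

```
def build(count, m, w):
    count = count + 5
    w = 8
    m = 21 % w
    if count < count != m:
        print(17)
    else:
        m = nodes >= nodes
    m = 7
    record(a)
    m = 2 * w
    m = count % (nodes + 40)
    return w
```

Transformed code:
def build(count, m, w):
    count = count + 5
    m = 21 % 8
    if count < count and count != m:
        print(17)
    else:
        m = nodes >= nodes
    m = 7
    record(a)
    m = 2 * 8
    m = count % (nodes + 40)
    return 8

10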